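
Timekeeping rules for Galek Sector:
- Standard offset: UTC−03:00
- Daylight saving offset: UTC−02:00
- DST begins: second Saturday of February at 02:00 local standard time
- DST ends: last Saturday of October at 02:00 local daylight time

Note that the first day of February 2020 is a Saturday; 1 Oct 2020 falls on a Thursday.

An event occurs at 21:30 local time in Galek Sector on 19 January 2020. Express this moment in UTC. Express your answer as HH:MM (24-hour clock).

00:30

1 February 2020 is a Saturday, so the first Saturday is February 1 and the second is February 8.
1 October 2020 is a Thursday, so Saturdays fall on 3, 10, 17, 24, 31; the last is October 31.
Daylight saving runs 8 February – 31 October; 19 January 2020 is outside that window, so Galek Sector is on standard time at UTC−03:00.
21:30 local + 3h = 00:30 UTC (rolling into the next day, 20 January 2020).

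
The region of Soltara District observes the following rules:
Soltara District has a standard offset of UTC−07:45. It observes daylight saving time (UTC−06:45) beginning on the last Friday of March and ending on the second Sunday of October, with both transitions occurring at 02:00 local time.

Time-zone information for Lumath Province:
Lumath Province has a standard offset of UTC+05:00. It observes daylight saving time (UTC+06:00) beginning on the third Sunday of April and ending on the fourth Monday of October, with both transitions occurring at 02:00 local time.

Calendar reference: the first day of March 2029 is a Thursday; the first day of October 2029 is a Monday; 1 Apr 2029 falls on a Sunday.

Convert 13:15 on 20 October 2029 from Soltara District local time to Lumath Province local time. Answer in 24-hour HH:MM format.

03:00

1 March 2029 is a Thursday, so Fridays fall on 2, 9, 16, 23, 30; the last is March 30.
1 October 2029 is a Monday, so the first Sunday is October 7 and the second is October 14.
20 October 2029 does not fall between 30 March and 14 October, so daylight saving is not in effect and Soltara District is at UTC−07:45.
13:15 Soltara District + 7h45m = 21:00 UTC.
1 April 2029 is a Sunday, so the first Sunday is April 1 and the third is April 15.
1 October 2029 is a Monday, so the first Monday is October 1 and the fourth is October 22.
At the standard offset (UTC+05:00), 21:00 UTC + 5h = 02:00 Lumath Province standard time (rolling into the next day, 21 October 2029).
The standard-time date in Lumath Province, 21 October 2029, falls between 15 April and 22 October, so daylight saving is in effect and Lumath Province is at UTC+06:00.
21:00 UTC + 6h = 03:00 Lumath Province (rolling into the next day, 21 October 2029).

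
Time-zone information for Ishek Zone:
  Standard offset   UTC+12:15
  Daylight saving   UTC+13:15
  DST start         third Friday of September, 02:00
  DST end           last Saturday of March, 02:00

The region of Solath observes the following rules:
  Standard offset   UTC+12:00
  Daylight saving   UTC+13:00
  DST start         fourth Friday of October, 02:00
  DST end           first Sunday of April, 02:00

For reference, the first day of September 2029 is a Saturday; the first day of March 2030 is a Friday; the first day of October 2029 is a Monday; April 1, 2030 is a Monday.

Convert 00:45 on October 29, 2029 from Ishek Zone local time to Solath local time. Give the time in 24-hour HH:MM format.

00:30

1 September 2029 is a Saturday, so the first Friday is September 7 and the third is September 21.
1 March 2030 is a Friday, so Saturdays fall on 2, 9, 16, 23, 30; the last is March 30.
Daylight saving runs 21 September 2029 – 30 March 2030; October 29, 2029 is inside that window, so Ishek Zone is at UTC+13:15.
00:45 Ishek Zone − 13h15m = 11:30 UTC (rolling into the previous day, 28 October 2029).
1 October 2029 is a Monday, so the first Friday is October 5 and the fourth is October 26.
1 April 2030 is a Monday, so the first Sunday is April 7.
At the standard offset (UTC+12:00), 11:30 UTC + 12h = 23:30 Solath standard time.
The standard-time date in Solath, October 28, 2029, lies within the daylight-saving period (26 October 2029 – 7 April 2030), so Solath is on daylight time, UTC+13:00.
11:30 UTC + 13h = 00:30 Solath (rolling into the next day, 29 October 2029).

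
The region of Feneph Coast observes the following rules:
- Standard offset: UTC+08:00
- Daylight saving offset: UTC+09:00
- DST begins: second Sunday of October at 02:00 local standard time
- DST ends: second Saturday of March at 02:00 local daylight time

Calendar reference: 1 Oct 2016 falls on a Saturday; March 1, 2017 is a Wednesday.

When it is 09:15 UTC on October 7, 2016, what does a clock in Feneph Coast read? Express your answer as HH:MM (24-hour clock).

17:15

1 October 2016 is a Saturday, so the first Sunday is October 2 and the second is October 9.
1 March 2017 is a Wednesday, so the first Saturday is March 4 and the second is March 11.
At the standard offset (UTC+08:00), 09:15 UTC + 8h = 17:15 Feneph Coast standard time.
The standard-time date in Feneph Coast, October 7, 2016, is outside the daylight-saving period (9 October 2016 – 11 March 2017), so Feneph Coast is on standard time, UTC+08:00.
09:15 UTC + 8h = 17:15 local.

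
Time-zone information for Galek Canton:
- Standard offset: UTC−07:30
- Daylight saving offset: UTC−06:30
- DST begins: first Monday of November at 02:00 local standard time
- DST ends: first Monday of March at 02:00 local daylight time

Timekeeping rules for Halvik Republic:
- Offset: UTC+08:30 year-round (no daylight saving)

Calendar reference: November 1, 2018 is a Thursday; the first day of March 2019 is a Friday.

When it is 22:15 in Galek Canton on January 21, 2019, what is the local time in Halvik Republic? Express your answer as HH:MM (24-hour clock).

1 November 2018 is a Thursday, so the first Monday is November 5.
1 March 2019 is a Friday, so the first Monday is March 4.
January 21, 2019 falls between 5 November 2018 and 4 March 2019, so daylight saving is in effect and Galek Canton is at UTC−06:30.
22:15 Galek Canton + 6h30m = 04:45 UTC (rolling into the next day, 22 January 2019).
Halvik Republic has no daylight saving, so its offset is UTC+08:30 year-round.
04:45 UTC + 8h30m = 13:15 Halvik Republic.

13:15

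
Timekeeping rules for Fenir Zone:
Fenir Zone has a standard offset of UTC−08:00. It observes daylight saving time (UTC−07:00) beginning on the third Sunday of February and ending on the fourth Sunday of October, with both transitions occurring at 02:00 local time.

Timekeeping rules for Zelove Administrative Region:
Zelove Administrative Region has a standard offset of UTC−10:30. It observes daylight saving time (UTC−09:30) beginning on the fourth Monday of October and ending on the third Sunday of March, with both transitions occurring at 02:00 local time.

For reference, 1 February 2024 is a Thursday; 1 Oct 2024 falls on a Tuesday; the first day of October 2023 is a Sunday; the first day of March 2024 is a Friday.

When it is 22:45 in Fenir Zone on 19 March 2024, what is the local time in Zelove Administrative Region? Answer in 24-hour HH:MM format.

19:15

1 February 2024 is a Thursday, so the first Sunday is February 4 and the third is February 18.
1 October 2024 is a Tuesday, so the first Sunday is October 6 and the fourth is October 27.
19 March 2024 falls between 18 February and 27 October, so daylight saving is in effect and Fenir Zone is at UTC−07:00.
22:45 Fenir Zone + 7h = 05:45 UTC (rolling into the next day, 20 March 2024).
1 October 2023 is a Sunday, so the first Monday is October 2 and the fourth is October 23.
1 March 2024 is a Friday, so the first Sunday is March 3 and the third is March 17.
At the standard offset (UTC−10:30), 05:45 UTC − 10h30m = 19:15 Zelove Administrative Region standard time (rolling into the previous day, 19 March 2024).
Daylight saving runs 23 October 2023 – 17 March 2024; the standard-time date in Zelove Administrative Region, 19 March 2024, is outside that window, so Zelove Administrative Region is on standard time at UTC−10:30.
05:45 UTC − 10h30m = 19:15 Zelove Administrative Region (rolling into the previous day, 19 March 2024).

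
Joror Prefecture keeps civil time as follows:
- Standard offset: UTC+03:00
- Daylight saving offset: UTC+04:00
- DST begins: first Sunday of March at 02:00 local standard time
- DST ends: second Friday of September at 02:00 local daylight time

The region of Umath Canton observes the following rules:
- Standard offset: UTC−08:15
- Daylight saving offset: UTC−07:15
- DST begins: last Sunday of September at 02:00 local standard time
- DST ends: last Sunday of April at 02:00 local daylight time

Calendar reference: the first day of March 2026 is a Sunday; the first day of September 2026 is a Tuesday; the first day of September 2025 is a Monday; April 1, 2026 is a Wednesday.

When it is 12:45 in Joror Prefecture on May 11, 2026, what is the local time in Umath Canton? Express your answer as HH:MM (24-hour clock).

1 March 2026 is a Sunday, so the first Sunday is March 1.
1 September 2026 is a Tuesday, so the first Friday is September 4 and the second is September 11.
Daylight saving runs 1 March – 11 September; May 11, 2026 is inside that window, so Joror Prefecture is at UTC+04:00.
12:45 Joror Prefecture − 4h = 08:45 UTC.
1 September 2025 is a Monday, so Sundays fall on 7, 14, 21, 28; the last is September 28.
1 April 2026 is a Wednesday, so Sundays fall on 5, 12, 19, 26; the last is April 26.
At the standard offset (UTC−08:15), 08:45 UTC − 8h15m = 00:30 Umath Canton standard time.
The standard-time date in Umath Canton, May 11, 2026, is outside the daylight-saving period (28 September 2025 – 26 April 2026), so Umath Canton is on standard time, UTC−08:15.
08:45 UTC − 8h15m = 00:30 Umath Canton.

00:30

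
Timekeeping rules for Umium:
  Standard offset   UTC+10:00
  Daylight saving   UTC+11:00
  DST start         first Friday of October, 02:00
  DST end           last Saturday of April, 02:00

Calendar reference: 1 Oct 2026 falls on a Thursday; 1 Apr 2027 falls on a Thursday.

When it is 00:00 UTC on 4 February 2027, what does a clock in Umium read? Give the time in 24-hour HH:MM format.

1 October 2026 is a Thursday, so the first Friday is October 2.
1 April 2027 is a Thursday, so Saturdays fall on 3, 10, 17, 24; the last is April 24.
At the standard offset (UTC+10:00), 00:00 UTC + 10h = 10:00 Umium standard time.
The standard-time date in Umium, 4 February 2027, falls between 2 October 2026 and 24 April 2027, so daylight saving is in effect and Umium is at UTC+11:00.
00:00 UTC + 11h = 11:00 local.

11:00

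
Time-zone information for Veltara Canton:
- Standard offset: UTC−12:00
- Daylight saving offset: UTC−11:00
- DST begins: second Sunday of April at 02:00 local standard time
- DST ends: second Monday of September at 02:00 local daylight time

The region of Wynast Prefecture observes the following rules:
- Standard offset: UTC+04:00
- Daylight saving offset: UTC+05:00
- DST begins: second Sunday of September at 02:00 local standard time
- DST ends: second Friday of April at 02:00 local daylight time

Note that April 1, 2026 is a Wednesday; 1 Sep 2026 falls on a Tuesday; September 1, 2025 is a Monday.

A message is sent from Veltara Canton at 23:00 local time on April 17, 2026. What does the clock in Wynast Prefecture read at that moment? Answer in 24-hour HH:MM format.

14:00

1 April 2026 is a Wednesday, so the first Sunday is April 5 and the second is April 12.
1 September 2026 is a Tuesday, so the first Monday is September 7 and the second is September 14.
Daylight saving runs 12 April – 14 September; April 17, 2026 is inside that window, so Veltara Canton is at UTC−11:00.
23:00 Veltara Canton + 11h = 10:00 UTC (rolling into the next day, 18 April 2026).
1 September 2025 is a Monday, so the first Sunday is September 7 and the second is September 14.
1 April 2026 is a Wednesday, so the first Friday is April 3 and the second is April 10.
At the standard offset (UTC+04:00), 10:00 UTC + 4h = 14:00 Wynast Prefecture standard time.
The standard-time date in Wynast Prefecture, April 18, 2026, is outside the daylight-saving period (14 September 2025 – 10 April 2026), so Wynast Prefecture is on standard time, UTC+04:00.
10:00 UTC + 4h = 14:00 Wynast Prefecture.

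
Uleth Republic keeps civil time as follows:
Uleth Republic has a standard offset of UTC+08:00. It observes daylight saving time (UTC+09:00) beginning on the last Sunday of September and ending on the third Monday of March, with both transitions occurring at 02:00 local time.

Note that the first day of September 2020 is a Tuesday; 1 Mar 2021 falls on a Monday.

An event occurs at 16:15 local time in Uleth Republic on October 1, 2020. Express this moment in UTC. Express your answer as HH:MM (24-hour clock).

1 September 2020 is a Tuesday, so Sundays fall on 6, 13, 20, 27; the last is September 27.
1 March 2021 is a Monday, so the first Monday is March 1 and the third is March 15.
October 1, 2020 falls between 27 September 2020 and 15 March 2021, so daylight saving is in effect and Uleth Republic is at UTC+09:00.
16:15 local − 9h = 07:15 UTC.

07:15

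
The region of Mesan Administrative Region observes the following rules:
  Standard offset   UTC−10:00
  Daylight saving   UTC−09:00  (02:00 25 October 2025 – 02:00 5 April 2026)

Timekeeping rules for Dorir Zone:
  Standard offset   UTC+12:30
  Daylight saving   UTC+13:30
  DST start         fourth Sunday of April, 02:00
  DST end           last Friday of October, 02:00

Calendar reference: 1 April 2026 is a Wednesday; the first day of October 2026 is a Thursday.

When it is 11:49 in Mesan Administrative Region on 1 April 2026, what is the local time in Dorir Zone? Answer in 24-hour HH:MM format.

09:19

Daylight saving runs 25 October 2025 – 5 April 2026; 1 April 2026 is inside that window, so Mesan Administrative Region is at UTC−09:00.
11:49 Mesan Administrative Region + 9h = 20:49 UTC.
1 April 2026 is a Wednesday, so the first Sunday is April 5 and the fourth is April 26.
1 October 2026 is a Thursday, so Fridays fall on 2, 9, 16, 23, 30; the last is October 30.
At the standard offset (UTC+12:30), 20:49 UTC + 12h30m = 09:19 Dorir Zone standard time (rolling into the next day, 2 April 2026).
Daylight saving runs 26 April – 30 October; the standard-time date in Dorir Zone, 2 April 2026, is outside that window, so Dorir Zone is on standard time at UTC+12:30.
20:49 UTC + 12h30m = 09:19 Dorir Zone (rolling into the next day, 2 April 2026).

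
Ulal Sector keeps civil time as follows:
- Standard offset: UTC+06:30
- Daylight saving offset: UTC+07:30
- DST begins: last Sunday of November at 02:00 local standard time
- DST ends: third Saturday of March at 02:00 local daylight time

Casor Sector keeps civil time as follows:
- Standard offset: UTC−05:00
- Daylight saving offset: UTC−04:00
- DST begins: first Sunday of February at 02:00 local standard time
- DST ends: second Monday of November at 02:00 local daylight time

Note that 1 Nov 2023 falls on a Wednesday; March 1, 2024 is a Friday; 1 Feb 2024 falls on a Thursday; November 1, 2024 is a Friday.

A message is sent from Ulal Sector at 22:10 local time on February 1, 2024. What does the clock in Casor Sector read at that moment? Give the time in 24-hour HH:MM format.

09:40

1 November 2023 is a Wednesday, so Sundays fall on 5, 12, 19, 26; the last is November 26.
1 March 2024 is a Friday, so the first Saturday is March 2 and the third is March 16.
February 1, 2024 falls between 26 November 2023 and 16 March 2024, so daylight saving is in effect and Ulal Sector is at UTC+07:30.
22:10 Ulal Sector − 7h30m = 14:40 UTC.
1 February 2024 is a Thursday, so the first Sunday is February 4.
1 November 2024 is a Friday, so the first Monday is November 4 and the second is November 11.
At the standard offset (UTC−05:00), 14:40 UTC − 5h = 09:40 Casor Sector standard time.
The standard-time date in Casor Sector, February 1, 2024, does not fall between 4 February and 11 November, so daylight saving is not in effect and Casor Sector is at UTC−05:00.
14:40 UTC − 5h = 09:40 Casor Sector.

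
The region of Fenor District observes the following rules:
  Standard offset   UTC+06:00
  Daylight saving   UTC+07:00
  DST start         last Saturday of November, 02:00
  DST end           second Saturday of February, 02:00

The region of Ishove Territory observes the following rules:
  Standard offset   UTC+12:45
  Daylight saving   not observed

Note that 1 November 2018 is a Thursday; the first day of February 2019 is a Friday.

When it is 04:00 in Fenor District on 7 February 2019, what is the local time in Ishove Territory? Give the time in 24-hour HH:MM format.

09:45

1 November 2018 is a Thursday, so Saturdays fall on 3, 10, 17, 24; the last is November 24.
1 February 2019 is a Friday, so the first Saturday is February 2 and the second is February 9.
7 February 2019 falls between 24 November 2018 and 9 February 2019, so daylight saving is in effect and Fenor District is at UTC+07:00.
04:00 Fenor District − 7h = 21:00 UTC (rolling into the previous day, 6 February 2019).
Ishove Territory stays on UTC+12:45 all year.
21:00 UTC + 12h45m = 09:45 Ishove Territory (rolling into the next day, 7 February 2019).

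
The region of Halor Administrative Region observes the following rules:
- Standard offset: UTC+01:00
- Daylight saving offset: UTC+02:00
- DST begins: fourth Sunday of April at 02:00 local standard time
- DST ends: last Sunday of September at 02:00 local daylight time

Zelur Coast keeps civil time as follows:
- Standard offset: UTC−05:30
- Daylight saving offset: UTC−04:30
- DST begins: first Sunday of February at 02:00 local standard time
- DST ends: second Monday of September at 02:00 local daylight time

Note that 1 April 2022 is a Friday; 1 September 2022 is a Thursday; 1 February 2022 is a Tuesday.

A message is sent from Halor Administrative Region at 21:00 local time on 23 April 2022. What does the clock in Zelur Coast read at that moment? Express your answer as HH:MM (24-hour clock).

15:30

1 April 2022 is a Friday, so the first Sunday is April 3 and the fourth is April 24.
1 September 2022 is a Thursday, so Sundays fall on 4, 11, 18, 25; the last is September 25.
23 April 2022 does not fall between 24 April and 25 September, so daylight saving is not in effect and Halor Administrative Region is at UTC+01:00.
21:00 Halor Administrative Region − 1h = 20:00 UTC.
1 February 2022 is a Tuesday, so the first Sunday is February 6.
1 September 2022 is a Thursday, so the first Monday is September 5 and the second is September 12.
At the standard offset (UTC−05:30), 20:00 UTC − 5h30m = 14:30 Zelur Coast standard time.
Daylight saving runs 6 February – 12 September; the standard-time date in Zelur Coast, 23 April 2022, is inside that window, so Zelur Coast is at UTC−04:30.
20:00 UTC − 4h30m = 15:30 Zelur Coast.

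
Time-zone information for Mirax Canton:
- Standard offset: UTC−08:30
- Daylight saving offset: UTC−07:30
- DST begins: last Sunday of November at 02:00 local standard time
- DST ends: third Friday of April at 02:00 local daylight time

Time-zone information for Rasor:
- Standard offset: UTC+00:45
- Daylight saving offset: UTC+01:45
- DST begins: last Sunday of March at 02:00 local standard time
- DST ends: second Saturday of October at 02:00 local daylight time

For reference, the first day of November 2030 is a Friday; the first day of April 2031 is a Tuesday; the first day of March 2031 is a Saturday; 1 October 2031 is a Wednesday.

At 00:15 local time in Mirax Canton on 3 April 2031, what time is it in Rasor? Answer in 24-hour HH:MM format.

09:30

1 November 2030 is a Friday, so Sundays fall on 3, 10, 17, 24; the last is November 24.
1 April 2031 is a Tuesday, so the first Friday is April 4 and the third is April 18.
3 April 2031 lies within the daylight-saving period (24 November 2030 – 18 April 2031), so Mirax Canton is on daylight time, UTC−07:30.
00:15 Mirax Canton + 7h30m = 07:45 UTC.
1 March 2031 is a Saturday, so Sundays fall on 2, 9, 16, 23, 30; the last is March 30.
1 October 2031 is a Wednesday, so the first Saturday is October 4 and the second is October 11.
At the standard offset (UTC+00:45), 07:45 UTC + 0h45m = 08:30 Rasor standard time.
Daylight saving runs 30 March – 11 October; the standard-time date in Rasor, 3 April 2031, is inside that window, so Rasor is at UTC+01:45.
07:45 UTC + 1h45m = 09:30 Rasor.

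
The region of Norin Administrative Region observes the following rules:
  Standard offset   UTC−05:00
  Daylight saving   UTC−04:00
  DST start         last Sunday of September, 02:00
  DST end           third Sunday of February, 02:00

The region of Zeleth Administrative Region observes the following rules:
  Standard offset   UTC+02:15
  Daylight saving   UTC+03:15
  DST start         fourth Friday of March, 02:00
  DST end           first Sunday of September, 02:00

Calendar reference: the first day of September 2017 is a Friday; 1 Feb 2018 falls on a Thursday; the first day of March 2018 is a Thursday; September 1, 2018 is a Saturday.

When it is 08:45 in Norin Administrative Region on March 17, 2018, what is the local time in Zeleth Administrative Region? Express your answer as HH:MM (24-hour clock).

1 September 2017 is a Friday, so Sundays fall on 3, 10, 17, 24; the last is September 24.
1 February 2018 is a Thursday, so the first Sunday is February 4 and the third is February 18.
Daylight saving runs 24 September 2017 – 18 February 2018; March 17, 2018 is outside that window, so Norin Administrative Region is on standard time at UTC−05:00.
08:45 Norin Administrative Region + 5h = 13:45 UTC.
1 March 2018 is a Thursday, so the first Friday is March 2 and the fourth is March 23.
1 September 2018 is a Saturday, so the first Sunday is September 2.
At the standard offset (UTC+02:15), 13:45 UTC + 2h15m = 16:00 Zeleth Administrative Region standard time.
The standard-time date in Zeleth Administrative Region, March 17, 2018, does not fall between 23 March and 2 September, so daylight saving is not in effect and Zeleth Administrative Region is at UTC+02:15.
13:45 UTC + 2h15m = 16:00 Zeleth Administrative Region.

16:00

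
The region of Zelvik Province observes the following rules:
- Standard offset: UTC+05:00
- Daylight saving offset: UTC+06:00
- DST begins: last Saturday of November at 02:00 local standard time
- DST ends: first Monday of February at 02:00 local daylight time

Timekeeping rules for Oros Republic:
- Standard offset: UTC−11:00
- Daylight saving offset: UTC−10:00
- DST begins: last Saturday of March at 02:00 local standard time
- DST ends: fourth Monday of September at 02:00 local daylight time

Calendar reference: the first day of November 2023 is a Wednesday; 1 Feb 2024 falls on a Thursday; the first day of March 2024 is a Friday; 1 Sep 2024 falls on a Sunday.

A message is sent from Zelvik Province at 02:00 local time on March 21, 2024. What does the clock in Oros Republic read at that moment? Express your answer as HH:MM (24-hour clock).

10:00

1 November 2023 is a Wednesday, so Saturdays fall on 4, 11, 18, 25; the last is November 25.
1 February 2024 is a Thursday, so the first Monday is February 5.
March 21, 2024 is outside the daylight-saving period (25 November 2023 – 5 February 2024), so Zelvik Province is on standard time, UTC+05:00.
02:00 Zelvik Province − 5h = 21:00 UTC (rolling into the previous day, 20 March 2024).
1 March 2024 is a Friday, so Saturdays fall on 2, 9, 16, 23, 30; the last is March 30.
1 September 2024 is a Sunday, so the first Monday is September 2 and the fourth is September 23.
At the standard offset (UTC−11:00), 21:00 UTC − 11h = 10:00 Oros Republic standard time.
The standard-time date in Oros Republic, March 20, 2024, does not fall between 30 March and 23 September, so daylight saving is not in effect and Oros Republic is at UTC−11:00.
21:00 UTC − 11h = 10:00 Oros Republic.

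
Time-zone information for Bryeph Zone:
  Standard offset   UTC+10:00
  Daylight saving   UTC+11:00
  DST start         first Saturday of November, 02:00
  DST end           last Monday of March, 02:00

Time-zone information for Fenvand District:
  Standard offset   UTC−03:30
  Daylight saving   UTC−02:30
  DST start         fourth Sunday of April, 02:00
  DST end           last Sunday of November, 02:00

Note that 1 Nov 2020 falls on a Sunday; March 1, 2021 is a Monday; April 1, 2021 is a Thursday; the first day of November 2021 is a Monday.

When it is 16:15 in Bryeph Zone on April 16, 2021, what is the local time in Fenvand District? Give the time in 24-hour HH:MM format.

02:45

1 November 2020 is a Sunday, so the first Saturday is November 7.
1 March 2021 is a Monday, so Mondays fall on 1, 8, 15, 22, 29; the last is March 29.
Daylight saving runs 7 November 2020 – 29 March 2021; April 16, 2021 is outside that window, so Bryeph Zone is on standard time at UTC+10:00.
16:15 Bryeph Zone − 10h = 06:15 UTC.
1 April 2021 is a Thursday, so the first Sunday is April 4 and the fourth is April 25.
1 November 2021 is a Monday, so Sundays fall on 7, 14, 21, 28; the last is November 28.
At the standard offset (UTC−03:30), 06:15 UTC − 3h30m = 02:45 Fenvand District standard time.
Daylight saving runs 25 April – 28 November; the standard-time date in Fenvand District, April 16, 2021, is outside that window, so Fenvand District is on standard time at UTC−03:30.
06:15 UTC − 3h30m = 02:45 Fenvand District.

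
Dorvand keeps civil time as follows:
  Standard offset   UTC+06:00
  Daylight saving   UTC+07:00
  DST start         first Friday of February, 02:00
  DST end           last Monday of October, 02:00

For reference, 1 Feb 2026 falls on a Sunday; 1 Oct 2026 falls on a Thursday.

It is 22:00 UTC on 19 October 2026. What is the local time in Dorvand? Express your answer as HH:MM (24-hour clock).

05:00

1 February 2026 is a Sunday, so the first Friday is February 6.
1 October 2026 is a Thursday, so Mondays fall on 5, 12, 19, 26; the last is October 26.
At the standard offset (UTC+06:00), 22:00 UTC + 6h = 04:00 Dorvand standard time (rolling into the next day, 20 October 2026).
Daylight saving runs 6 February – 26 October; the standard-time date in Dorvand, 20 October 2026, is inside that window, so Dorvand is at UTC+07:00.
22:00 UTC + 7h = 05:00 local (rolling into the next day, 20 October 2026).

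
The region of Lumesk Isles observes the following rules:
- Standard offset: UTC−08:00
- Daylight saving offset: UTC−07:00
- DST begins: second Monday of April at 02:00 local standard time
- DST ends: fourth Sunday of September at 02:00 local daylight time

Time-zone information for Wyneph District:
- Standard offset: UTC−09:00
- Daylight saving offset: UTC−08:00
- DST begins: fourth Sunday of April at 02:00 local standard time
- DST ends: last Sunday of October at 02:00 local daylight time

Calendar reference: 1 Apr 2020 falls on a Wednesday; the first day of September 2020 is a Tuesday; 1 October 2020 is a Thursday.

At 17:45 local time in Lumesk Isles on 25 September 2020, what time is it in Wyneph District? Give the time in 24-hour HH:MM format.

16:45

1 April 2020 is a Wednesday, so the first Monday is April 6 and the second is April 13.
1 September 2020 is a Tuesday, so the first Sunday is September 6 and the fourth is September 27.
Daylight saving runs 13 April – 27 September; 25 September 2020 is inside that window, so Lumesk Isles is at UTC−07:00.
17:45 Lumesk Isles + 7h = 00:45 UTC (rolling into the next day, 26 September 2020).
1 April 2020 is a Wednesday, so the first Sunday is April 5 and the fourth is April 26.
1 October 2020 is a Thursday, so Sundays fall on 4, 11, 18, 25; the last is October 25.
At the standard offset (UTC−09:00), 00:45 UTC − 9h = 15:45 Wyneph District standard time (rolling into the previous day, 25 September 2020).
Daylight saving runs 26 April – 25 October; the standard-time date in Wyneph District, 25 September 2020, is inside that window, so Wyneph District is at UTC−08:00.
00:45 UTC − 8h = 16:45 Wyneph District (rolling into the previous day, 25 September 2020).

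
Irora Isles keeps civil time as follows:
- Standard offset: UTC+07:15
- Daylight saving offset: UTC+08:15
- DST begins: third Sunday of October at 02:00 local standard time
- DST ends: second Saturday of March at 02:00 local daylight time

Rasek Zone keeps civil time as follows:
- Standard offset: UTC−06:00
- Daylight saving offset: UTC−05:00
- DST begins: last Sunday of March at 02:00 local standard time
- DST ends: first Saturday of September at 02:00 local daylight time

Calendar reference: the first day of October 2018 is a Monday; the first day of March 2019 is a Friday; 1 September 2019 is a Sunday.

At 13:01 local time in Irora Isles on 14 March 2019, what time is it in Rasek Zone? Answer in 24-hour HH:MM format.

1 October 2018 is a Monday, so the first Sunday is October 7 and the third is October 21.
1 March 2019 is a Friday, so the first Saturday is March 2 and the second is March 9.
Daylight saving runs 21 October 2018 – 9 March 2019; 14 March 2019 is outside that window, so Irora Isles is on standard time at UTC+07:15.
13:01 Irora Isles − 7h15m = 05:46 UTC.
1 March 2019 is a Friday, so Sundays fall on 3, 10, 17, 24, 31; the last is March 31.
1 September 2019 is a Sunday, so the first Saturday is September 7.
At the standard offset (UTC−06:00), 05:46 UTC − 6h = 23:46 Rasek Zone standard time (rolling into the previous day, 13 March 2019).
Daylight saving runs 31 March – 7 September; the standard-time date in Rasek Zone, 13 March 2019, is outside that window, so Rasek Zone is on standard time at UTC−06:00.
05:46 UTC − 6h = 23:46 Rasek Zone (rolling into the previous day, 13 March 2019).

23:46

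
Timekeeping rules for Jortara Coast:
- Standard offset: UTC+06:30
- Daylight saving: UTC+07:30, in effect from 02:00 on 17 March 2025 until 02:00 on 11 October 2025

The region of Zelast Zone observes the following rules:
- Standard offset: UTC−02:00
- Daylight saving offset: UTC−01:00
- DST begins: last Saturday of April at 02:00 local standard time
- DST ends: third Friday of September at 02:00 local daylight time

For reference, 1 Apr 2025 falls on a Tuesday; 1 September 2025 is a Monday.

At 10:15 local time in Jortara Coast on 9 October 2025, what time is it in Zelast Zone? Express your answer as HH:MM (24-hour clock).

Daylight saving runs 17 March – 11 October; 9 October 2025 is inside that window, so Jortara Coast is at UTC+07:30.
10:15 Jortara Coast − 7h30m = 02:45 UTC.
1 April 2025 is a Tuesday, so Saturdays fall on 5, 12, 19, 26; the last is April 26.
1 September 2025 is a Monday, so the first Friday is September 5 and the third is September 19.
At the standard offset (UTC−02:00), 02:45 UTC − 2h = 00:45 Zelast Zone standard time.
The standard-time date in Zelast Zone, 9 October 2025, does not fall between 26 April and 19 September, so daylight saving is not in effect and Zelast Zone is at UTC−02:00.
02:45 UTC − 2h = 00:45 Zelast Zone.

00:45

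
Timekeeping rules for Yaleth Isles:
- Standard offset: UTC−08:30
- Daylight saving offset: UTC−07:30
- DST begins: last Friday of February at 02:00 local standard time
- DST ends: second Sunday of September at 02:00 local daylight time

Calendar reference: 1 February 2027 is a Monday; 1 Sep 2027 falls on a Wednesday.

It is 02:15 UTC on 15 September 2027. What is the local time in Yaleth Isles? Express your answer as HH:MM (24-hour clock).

17:45

1 February 2027 is a Monday, so Fridays fall on 5, 12, 19, 26; the last is February 26.
1 September 2027 is a Wednesday, so the first Sunday is September 5 and the second is September 12.
At the standard offset (UTC−08:30), 02:15 UTC − 8h30m = 17:45 Yaleth Isles standard time (rolling into the previous day, 14 September 2027).
The standard-time date in Yaleth Isles, 14 September 2027, is outside the daylight-saving period (26 February – 12 September), so Yaleth Isles is on standard time, UTC−08:30.
02:15 UTC − 8h30m = 17:45 local (rolling into the previous day, 14 September 2027).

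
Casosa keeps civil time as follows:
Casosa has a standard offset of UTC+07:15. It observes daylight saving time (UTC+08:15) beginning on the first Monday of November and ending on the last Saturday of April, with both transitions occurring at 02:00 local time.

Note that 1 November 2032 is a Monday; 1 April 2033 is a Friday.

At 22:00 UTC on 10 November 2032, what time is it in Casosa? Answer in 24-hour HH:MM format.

1 November 2032 is a Monday, so the first Monday is November 1.
1 April 2033 is a Friday, so Saturdays fall on 2, 9, 16, 23, 30; the last is April 30.
At the standard offset (UTC+07:15), 22:00 UTC + 7h15m = 05:15 Casosa standard time (rolling into the next day, 11 November 2032).
Daylight saving runs 1 November 2032 – 30 April 2033; the standard-time date in Casosa, 11 November 2032, is inside that window, so Casosa is at UTC+08:15.
22:00 UTC + 8h15m = 06:15 local (rolling into the next day, 11 November 2032).

06:15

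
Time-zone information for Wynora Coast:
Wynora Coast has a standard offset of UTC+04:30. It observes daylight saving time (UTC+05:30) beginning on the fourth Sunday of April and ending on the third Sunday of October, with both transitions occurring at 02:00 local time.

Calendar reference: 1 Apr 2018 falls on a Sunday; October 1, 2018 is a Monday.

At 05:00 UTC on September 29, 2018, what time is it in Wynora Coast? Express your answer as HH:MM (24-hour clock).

1 April 2018 is a Sunday, so the first Sunday is April 1 and the fourth is April 22.
1 October 2018 is a Monday, so the first Sunday is October 7 and the third is October 21.
At the standard offset (UTC+04:30), 05:00 UTC + 4h30m = 09:30 Wynora Coast standard time.
Daylight saving runs 22 April – 21 October; the standard-time date in Wynora Coast, September 29, 2018, is inside that window, so Wynora Coast is at UTC+05:30.
05:00 UTC + 5h30m = 10:30 local.

10:30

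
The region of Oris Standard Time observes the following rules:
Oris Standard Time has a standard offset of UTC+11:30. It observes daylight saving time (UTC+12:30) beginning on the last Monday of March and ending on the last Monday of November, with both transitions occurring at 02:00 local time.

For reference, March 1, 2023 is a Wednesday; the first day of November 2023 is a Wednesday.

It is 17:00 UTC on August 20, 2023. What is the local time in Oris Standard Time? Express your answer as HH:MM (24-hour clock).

1 March 2023 is a Wednesday, so Mondays fall on 6, 13, 20, 27; the last is March 27.
1 November 2023 is a Wednesday, so Mondays fall on 6, 13, 20, 27; the last is November 27.
At the standard offset (UTC+11:30), 17:00 UTC + 11h30m = 04:30 Oris Standard Time standard time (rolling into the next day, 21 August 2023).
The standard-time date in Oris Standard Time, August 21, 2023, lies within the daylight-saving period (27 March – 27 November), so Oris Standard Time is on daylight time, UTC+12:30.
17:00 UTC + 12h30m = 05:30 local (rolling into the next day, 21 August 2023).

05:30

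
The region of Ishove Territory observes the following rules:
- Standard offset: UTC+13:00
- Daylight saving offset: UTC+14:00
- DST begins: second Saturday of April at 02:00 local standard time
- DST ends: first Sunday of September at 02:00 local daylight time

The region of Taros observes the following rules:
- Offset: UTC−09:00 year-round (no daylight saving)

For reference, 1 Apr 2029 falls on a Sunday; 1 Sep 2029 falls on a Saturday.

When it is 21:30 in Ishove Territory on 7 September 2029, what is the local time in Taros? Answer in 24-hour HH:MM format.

23:30

1 April 2029 is a Sunday, so the first Saturday is April 7 and the second is April 14.
1 September 2029 is a Saturday, so the first Sunday is September 2.
7 September 2029 is outside the daylight-saving period (14 April – 2 September), so Ishove Territory is on standard time, UTC+13:00.
21:30 Ishove Territory − 13h = 08:30 UTC.
Taros stays on UTC−09:00 all year.
08:30 UTC − 9h = 23:30 Taros (rolling into the previous day, 6 September 2029).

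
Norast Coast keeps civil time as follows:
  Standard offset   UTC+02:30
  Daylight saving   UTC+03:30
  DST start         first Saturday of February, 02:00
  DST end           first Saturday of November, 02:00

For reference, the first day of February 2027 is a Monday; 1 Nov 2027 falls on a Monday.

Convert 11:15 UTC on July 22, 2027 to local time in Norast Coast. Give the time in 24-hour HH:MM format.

1 February 2027 is a Monday, so the first Saturday is February 6.
1 November 2027 is a Monday, so the first Saturday is November 6.
At the standard offset (UTC+02:30), 11:15 UTC + 2h30m = 13:45 Norast Coast standard time.
The standard-time date in Norast Coast, July 22, 2027, lies within the daylight-saving period (6 February – 6 November), so Norast Coast is on daylight time, UTC+03:30.
11:15 UTC + 3h30m = 14:45 local.

14:45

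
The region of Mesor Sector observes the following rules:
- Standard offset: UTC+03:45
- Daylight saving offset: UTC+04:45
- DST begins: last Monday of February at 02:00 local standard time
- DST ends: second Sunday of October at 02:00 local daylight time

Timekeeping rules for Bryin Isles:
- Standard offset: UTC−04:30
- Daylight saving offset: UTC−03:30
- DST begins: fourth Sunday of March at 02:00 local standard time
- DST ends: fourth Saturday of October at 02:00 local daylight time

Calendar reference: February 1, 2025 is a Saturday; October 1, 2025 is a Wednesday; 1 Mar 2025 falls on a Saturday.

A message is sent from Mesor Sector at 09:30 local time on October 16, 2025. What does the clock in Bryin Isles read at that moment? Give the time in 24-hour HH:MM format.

1 February 2025 is a Saturday, so Mondays fall on 3, 10, 17, 24; the last is February 24.
1 October 2025 is a Wednesday, so the first Sunday is October 5 and the second is October 12.
Daylight saving runs 24 February – 12 October; October 16, 2025 is outside that window, so Mesor Sector is on standard time at UTC+03:45.
09:30 Mesor Sector − 3h45m = 05:45 UTC.
1 March 2025 is a Saturday, so the first Sunday is March 2 and the fourth is March 23.
1 October 2025 is a Wednesday, so the first Saturday is October 4 and the fourth is October 25.
At the standard offset (UTC−04:30), 05:45 UTC − 4h30m = 01:15 Bryin Isles standard time.
The standard-time date in Bryin Isles, October 16, 2025, falls between 23 March and 25 October, so daylight saving is in effect and Bryin Isles is at UTC−03:30.
05:45 UTC − 3h30m = 02:15 Bryin Isles.

02:15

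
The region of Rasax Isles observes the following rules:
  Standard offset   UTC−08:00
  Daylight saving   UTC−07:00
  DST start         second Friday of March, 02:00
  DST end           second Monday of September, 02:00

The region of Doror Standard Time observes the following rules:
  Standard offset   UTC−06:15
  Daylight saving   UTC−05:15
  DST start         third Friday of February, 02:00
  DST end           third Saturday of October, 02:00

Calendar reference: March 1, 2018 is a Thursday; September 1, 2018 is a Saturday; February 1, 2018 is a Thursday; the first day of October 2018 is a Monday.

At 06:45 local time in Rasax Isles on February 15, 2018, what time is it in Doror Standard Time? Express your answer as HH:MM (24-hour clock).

08:30

1 March 2018 is a Thursday, so the first Friday is March 2 and the second is March 9.
1 September 2018 is a Saturday, so the first Monday is September 3 and the second is September 10.
Daylight saving runs 9 March – 10 September; February 15, 2018 is outside that window, so Rasax Isles is on standard time at UTC−08:00.
06:45 Rasax Isles + 8h = 14:45 UTC.
1 February 2018 is a Thursday, so the first Friday is February 2 and the third is February 16.
1 October 2018 is a Monday, so the first Saturday is October 6 and the third is October 20.
At the standard offset (UTC−06:15), 14:45 UTC − 6h15m = 08:30 Doror Standard Time standard time.
Daylight saving runs 16 February – 20 October; the standard-time date in Doror Standard Time, February 15, 2018, is outside that window, so Doror Standard Time is on standard time at UTC−06:15.
14:45 UTC − 6h15m = 08:30 Doror Standard Time.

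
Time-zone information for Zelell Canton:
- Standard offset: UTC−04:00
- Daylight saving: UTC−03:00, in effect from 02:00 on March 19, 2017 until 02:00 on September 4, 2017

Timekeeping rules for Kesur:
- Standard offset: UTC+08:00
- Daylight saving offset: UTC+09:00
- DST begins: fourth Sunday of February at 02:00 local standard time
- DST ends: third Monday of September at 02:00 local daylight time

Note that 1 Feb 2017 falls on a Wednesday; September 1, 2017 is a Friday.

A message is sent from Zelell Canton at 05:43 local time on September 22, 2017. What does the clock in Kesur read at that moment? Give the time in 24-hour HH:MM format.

17:43

September 22, 2017 does not fall between 19 March and 4 September, so daylight saving is not in effect and Zelell Canton is at UTC−04:00.
05:43 Zelell Canton + 4h = 09:43 UTC.
1 February 2017 is a Wednesday, so the first Sunday is February 5 and the fourth is February 26.
1 September 2017 is a Friday, so the first Monday is September 4 and the third is September 18.
At the standard offset (UTC+08:00), 09:43 UTC + 8h = 17:43 Kesur standard time.
Daylight saving runs 26 February – 18 September; the standard-time date in Kesur, September 22, 2017, is outside that window, so Kesur is on standard time at UTC+08:00.
09:43 UTC + 8h = 17:43 Kesur.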